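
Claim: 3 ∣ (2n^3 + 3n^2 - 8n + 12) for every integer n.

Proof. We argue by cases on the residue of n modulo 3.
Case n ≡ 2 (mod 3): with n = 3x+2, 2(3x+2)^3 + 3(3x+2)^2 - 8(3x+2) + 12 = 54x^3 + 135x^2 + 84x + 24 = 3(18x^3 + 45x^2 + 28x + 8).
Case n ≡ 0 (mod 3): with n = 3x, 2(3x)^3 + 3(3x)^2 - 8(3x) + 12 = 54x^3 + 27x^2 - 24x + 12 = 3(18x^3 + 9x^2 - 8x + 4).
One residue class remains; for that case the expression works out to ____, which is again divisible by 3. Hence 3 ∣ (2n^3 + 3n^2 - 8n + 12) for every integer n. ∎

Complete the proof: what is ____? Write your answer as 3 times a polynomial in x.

The residues treated are {2, 0}, so the missing case is n ≡ 1 (mod 3); write n = 3x+1.
Then 2(3x+1)^3 + 3(3x+1)^2 - 8(3x+1) + 12 = 54x^3 + 81x^2 + 12x + 9 = 3(18x^3 + 27x^2 + 4x + 3).

3(18x^3 + 27x^2 + 4x + 3)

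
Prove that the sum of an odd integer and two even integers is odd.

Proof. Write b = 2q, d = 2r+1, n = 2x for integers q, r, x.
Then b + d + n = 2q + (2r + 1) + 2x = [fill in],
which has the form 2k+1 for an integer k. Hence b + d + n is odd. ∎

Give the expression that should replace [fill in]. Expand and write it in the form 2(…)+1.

2(q + r + x) + 1

Expanding: 2q + (2r + 1) + 2x = 2q + 2r + 2x + 1.
Every term except the constant is even, so this is 2(q + r + x) + 1,
and q + r + x ∈ ℤ gives the required form.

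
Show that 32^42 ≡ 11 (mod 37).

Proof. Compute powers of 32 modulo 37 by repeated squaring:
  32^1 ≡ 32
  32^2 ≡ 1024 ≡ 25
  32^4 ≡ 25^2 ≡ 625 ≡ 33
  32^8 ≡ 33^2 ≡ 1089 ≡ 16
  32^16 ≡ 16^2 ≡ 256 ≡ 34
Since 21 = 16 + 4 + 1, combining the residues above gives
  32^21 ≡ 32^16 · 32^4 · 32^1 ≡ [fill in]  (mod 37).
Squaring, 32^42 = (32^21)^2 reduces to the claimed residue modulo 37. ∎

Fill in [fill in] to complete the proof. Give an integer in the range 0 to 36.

14

32^16 · 32^4 · 32^1 ≡ 34 · 33 · 32 = 35904.
35904 mod 37 = 14, so 32^21 ≡ 14 (mod 37).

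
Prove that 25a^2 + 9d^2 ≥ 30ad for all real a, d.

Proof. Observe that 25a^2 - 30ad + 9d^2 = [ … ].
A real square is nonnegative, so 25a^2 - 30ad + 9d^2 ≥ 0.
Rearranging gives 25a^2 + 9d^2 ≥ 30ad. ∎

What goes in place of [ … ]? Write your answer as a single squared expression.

The leading and trailing coefficients are 5^2 and 3^2, and 30 = 2·5·3, so the trinomial is (5a - 3d)^2.
Hence 25a^2 - 30ad + 9d^2 ≥ 0.

(5a - 3d)^2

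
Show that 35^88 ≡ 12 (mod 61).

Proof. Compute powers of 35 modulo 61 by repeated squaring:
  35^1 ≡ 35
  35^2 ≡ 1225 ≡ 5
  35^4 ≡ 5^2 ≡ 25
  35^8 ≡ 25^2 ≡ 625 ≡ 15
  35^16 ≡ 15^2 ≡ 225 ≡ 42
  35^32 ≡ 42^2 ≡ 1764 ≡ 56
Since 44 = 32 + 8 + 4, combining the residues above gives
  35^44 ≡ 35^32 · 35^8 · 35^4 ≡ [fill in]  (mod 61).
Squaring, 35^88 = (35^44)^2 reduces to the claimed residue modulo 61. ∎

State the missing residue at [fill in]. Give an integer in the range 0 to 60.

16

Multiply the listed residues: 56 · 15 · 25 = 840 → 21000.
Reducing modulo 61: 21000 = 344·61 + 16, so 35^44 ≡ 16.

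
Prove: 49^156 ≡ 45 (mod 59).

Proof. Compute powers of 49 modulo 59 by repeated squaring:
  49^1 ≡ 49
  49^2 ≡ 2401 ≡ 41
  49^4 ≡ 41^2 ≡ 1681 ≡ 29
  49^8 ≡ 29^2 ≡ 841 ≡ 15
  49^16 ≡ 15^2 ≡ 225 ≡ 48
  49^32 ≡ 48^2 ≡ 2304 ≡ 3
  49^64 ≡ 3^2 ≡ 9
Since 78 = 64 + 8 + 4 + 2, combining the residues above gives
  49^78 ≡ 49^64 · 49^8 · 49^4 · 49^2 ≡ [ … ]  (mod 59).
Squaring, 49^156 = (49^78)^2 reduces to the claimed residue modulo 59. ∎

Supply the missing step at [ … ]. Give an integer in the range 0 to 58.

35

49^64 · 49^8 · 49^4 · 49^2 ≡ 9 · 15 · 29 · 41 = 160515.
160515 mod 59 = 35, so 49^78 ≡ 35 (mod 59).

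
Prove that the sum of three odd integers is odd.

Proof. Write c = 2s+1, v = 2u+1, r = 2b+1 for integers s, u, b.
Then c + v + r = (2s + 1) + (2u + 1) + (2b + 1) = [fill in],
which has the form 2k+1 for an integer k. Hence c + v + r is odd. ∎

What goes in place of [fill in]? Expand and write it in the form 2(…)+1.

2(b + s + u + 1) + 1

(2s + 1) + (2u + 1) + (2b + 1) = 2b + 2s + 2u + 3
= 2(b + s + u + 1) + 1.
Since b + s + u + 1 is an integer, the sum is of the form 2k+1 for an integer k.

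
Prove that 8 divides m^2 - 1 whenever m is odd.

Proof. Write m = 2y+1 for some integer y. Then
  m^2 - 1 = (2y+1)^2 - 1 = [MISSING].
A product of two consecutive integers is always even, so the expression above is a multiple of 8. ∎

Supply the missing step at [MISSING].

(2y+1)^2 - 1 = 4y^2 + 4y + 1 - 1 = 4y^2 + 4y = 4y(y+1).
Since y and y+1 are consecutive, y(y+1) is even, and 4·(even) is a multiple of 8.

4y(y + 1)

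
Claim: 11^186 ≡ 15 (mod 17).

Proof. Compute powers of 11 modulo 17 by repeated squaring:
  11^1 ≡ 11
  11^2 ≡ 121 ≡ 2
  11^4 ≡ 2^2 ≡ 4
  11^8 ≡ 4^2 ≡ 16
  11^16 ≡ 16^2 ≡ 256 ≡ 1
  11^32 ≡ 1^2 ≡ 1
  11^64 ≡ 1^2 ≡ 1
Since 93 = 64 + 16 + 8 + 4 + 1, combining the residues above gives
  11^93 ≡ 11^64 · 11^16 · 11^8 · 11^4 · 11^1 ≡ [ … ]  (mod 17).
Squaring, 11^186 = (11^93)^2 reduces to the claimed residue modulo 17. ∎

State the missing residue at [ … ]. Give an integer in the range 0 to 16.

11^64 · 11^16 · 11^8 · 11^4 · 11^1 ≡ 1 · 1 · 16 · 4 · 11 = 704.
704 mod 17 = 7, so 11^93 ≡ 7 (mod 17).

7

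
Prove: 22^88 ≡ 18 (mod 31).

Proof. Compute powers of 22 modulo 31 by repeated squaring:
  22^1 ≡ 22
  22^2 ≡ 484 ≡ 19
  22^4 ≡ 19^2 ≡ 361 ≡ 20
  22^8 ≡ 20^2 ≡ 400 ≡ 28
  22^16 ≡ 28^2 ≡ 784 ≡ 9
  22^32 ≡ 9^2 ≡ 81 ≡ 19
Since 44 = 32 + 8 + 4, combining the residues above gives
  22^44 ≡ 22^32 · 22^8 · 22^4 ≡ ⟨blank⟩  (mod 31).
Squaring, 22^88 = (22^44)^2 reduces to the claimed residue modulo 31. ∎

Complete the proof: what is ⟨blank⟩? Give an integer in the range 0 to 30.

22^32 · 22^8 · 22^4 ≡ 19 · 28 · 20 = 10640.
10640 mod 31 = 7, so 22^44 ≡ 7 (mod 31).

7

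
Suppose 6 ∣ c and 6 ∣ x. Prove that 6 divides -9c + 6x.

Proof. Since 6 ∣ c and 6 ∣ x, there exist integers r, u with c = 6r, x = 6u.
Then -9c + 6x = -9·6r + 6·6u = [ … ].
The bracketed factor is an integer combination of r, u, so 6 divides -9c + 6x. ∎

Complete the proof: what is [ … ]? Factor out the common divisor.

6(-9r + 6u)

Pull the common 6 out of every term: -9·6r + 6·6u = 6(-9r + 6u).
-9r + 6u is an integer, which exhibits the divisibility.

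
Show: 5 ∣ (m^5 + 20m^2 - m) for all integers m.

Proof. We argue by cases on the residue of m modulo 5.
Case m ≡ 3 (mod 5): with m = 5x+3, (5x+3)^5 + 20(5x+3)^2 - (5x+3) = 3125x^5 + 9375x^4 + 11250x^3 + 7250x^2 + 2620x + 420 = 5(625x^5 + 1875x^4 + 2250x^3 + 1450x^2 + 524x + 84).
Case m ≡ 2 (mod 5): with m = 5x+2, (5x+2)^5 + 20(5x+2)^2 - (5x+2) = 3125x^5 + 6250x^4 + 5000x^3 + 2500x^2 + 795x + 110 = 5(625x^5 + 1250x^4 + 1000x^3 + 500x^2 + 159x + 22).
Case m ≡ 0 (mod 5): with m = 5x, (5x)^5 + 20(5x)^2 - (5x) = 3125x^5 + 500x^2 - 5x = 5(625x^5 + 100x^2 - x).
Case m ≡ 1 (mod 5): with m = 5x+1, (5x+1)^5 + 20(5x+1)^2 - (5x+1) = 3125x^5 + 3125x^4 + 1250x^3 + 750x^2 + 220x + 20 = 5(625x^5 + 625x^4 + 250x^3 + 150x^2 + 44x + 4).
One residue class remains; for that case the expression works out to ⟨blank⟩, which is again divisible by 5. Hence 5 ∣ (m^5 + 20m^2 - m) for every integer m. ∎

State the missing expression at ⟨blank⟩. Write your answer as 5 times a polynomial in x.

Only m ≡ 4 (mod 5) is unaccounted for. Put m = 5x+4:
(5x+4)^5 + 20(5x+4)^2 - (5x+4) expands to 3125x^5 + 12500x^4 + 20000x^3 + 16500x^2 + 7195x + 1340,
and factoring out 5 leaves 5(625x^5 + 2500x^4 + 4000x^3 + 3300x^2 + 1439x + 268).

5(625x^5 + 2500x^4 + 4000x^3 + 3300x^2 + 1439x + 268)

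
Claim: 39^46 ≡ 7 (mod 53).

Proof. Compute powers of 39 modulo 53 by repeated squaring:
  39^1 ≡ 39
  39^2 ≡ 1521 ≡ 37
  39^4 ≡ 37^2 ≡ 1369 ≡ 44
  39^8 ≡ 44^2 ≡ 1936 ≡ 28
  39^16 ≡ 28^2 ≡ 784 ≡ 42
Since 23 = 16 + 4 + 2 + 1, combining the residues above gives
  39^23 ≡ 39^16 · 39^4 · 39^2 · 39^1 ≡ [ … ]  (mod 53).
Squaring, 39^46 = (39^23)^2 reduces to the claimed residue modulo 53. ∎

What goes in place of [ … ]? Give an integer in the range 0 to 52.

22

39^16 · 39^4 · 39^2 · 39^1 ≡ 42 · 44 · 37 · 39 = 2666664.
2666664 mod 53 = 22, so 39^23 ≡ 22 (mod 53).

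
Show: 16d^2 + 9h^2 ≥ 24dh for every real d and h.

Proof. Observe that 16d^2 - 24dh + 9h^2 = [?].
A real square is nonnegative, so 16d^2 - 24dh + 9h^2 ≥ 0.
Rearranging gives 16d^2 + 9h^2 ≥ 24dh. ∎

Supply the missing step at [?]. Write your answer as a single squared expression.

The leading and trailing coefficients are 4^2 and 3^2, and 24 = 2·4·3, so the trinomial is (4d - 3h)^2.
Hence 16d^2 - 24dh + 9h^2 ≥ 0.

(4d - 3h)^2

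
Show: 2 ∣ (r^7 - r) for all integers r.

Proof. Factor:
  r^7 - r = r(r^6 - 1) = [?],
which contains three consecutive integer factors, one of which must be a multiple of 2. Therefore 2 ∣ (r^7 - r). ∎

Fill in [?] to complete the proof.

(r - 1)r(r + 1)(r^4 + r^2 + 1)

r^6 - 1 = (r^2 - 1)(r^4 + r^2 + 1), and r^2 - 1 = (r-1)(r+1).
So r(r^6 - 1) = (r - 1)r(r + 1)(r^4 + r^2 + 1).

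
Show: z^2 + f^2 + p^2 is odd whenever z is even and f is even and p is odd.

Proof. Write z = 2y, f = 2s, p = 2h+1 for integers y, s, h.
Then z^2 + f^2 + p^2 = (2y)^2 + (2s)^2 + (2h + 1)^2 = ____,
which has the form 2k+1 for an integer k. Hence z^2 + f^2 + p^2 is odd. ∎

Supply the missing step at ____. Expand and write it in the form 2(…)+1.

2(2h^2 + 2h + 2s^2 + 2y^2) + 1

(2y)^2 + (2s)^2 + (2h + 1)^2 = 4h^2 + 4h + 4s^2 + 4y^2 + 1
= 2(2h^2 + 2h + 2s^2 + 2y^2) + 1.
Since 2h^2 + 2h + 2s^2 + 2y^2 is an integer, the sum of squares is of the form 2k+1 for an integer k.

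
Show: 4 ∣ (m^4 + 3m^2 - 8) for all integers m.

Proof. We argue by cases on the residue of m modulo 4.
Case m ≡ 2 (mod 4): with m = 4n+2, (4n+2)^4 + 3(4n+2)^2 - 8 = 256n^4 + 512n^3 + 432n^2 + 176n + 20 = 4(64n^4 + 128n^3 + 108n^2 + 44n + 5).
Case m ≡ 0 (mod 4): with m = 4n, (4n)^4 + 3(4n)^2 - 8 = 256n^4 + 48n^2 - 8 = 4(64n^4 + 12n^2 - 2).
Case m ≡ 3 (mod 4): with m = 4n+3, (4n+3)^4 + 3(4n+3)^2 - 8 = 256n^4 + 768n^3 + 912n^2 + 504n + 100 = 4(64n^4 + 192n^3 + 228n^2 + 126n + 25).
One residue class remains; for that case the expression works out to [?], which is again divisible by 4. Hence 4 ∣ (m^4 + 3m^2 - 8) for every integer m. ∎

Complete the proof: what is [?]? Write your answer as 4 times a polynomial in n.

4(64n^4 + 64n^3 + 36n^2 + 10n - 1)

The residues treated are {2, 0, 3}, so the missing case is m ≡ 1 (mod 4); write m = 4n+1.
Then (4n+1)^4 + 3(4n+1)^2 - 8 = 256n^4 + 256n^3 + 144n^2 + 40n - 4 = 4(64n^4 + 64n^3 + 36n^2 + 10n - 1).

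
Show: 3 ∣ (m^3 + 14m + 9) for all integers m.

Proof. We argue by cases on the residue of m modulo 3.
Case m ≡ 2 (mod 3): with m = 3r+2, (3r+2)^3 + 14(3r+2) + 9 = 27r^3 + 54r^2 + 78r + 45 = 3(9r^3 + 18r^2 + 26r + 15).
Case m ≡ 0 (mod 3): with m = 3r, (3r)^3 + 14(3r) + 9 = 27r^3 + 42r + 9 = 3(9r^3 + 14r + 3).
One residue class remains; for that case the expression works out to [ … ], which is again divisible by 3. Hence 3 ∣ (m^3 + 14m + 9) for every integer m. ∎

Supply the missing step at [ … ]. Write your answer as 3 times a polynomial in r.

3(9r^3 + 9r^2 + 17r + 8)

The residues treated are {2, 0}, so the missing case is m ≡ 1 (mod 3); write m = 3r+1.
Then (3r+1)^3 + 14(3r+1) + 9 = 27r^3 + 27r^2 + 51r + 24 = 3(9r^3 + 9r^2 + 17r + 8).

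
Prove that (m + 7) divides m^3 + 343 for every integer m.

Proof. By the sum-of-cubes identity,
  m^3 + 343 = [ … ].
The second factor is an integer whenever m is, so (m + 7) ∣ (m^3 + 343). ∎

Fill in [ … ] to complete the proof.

(m + 7)(m^2 - 7m + 49)

a^3 + b^3 = (a + b)(a^2 - ab + b^2). With a = m, b = 7:
m^3 + 343 = (m + 7)(m^2 - 7m + 49).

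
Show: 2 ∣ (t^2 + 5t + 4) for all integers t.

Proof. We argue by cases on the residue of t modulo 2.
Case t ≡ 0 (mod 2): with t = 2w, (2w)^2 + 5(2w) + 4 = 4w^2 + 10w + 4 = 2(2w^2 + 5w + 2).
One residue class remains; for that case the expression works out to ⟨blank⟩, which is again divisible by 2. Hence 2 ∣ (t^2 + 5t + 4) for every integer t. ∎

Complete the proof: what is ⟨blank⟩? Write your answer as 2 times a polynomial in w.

The residues treated are {0}, so the missing case is t ≡ 1 (mod 2); write t = 2w+1.
Then (2w+1)^2 + 5(2w+1) + 4 = 4w^2 + 14w + 10 = 2(2w^2 + 7w + 5).

2(2w^2 + 7w + 5)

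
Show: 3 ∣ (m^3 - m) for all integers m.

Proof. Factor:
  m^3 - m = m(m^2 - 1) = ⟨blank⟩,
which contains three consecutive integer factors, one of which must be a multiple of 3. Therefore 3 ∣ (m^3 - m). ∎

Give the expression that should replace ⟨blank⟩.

(m - 1)m(m + 1)

m(m^2 - 1) = m(m - 1)(m + 1) = (m - 1)m(m + 1).
These three factors are consecutive integers, so their product is divisible by 3.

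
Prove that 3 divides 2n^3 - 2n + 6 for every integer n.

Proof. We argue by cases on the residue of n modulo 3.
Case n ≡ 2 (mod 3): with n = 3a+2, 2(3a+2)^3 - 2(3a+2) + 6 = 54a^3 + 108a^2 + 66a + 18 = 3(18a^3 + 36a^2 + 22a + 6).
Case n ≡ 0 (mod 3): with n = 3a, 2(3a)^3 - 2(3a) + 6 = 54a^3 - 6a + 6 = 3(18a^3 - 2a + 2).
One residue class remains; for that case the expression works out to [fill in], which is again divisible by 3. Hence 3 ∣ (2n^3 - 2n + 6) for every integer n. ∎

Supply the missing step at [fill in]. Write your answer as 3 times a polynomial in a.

The residues treated are {2, 0}, so the missing case is n ≡ 1 (mod 3); write n = 3a+1.
Then 2(3a+1)^3 - 2(3a+1) + 6 = 54a^3 + 54a^2 + 12a + 6 = 3(18a^3 + 18a^2 + 4a + 2).

3(18a^3 + 18a^2 + 4a + 2)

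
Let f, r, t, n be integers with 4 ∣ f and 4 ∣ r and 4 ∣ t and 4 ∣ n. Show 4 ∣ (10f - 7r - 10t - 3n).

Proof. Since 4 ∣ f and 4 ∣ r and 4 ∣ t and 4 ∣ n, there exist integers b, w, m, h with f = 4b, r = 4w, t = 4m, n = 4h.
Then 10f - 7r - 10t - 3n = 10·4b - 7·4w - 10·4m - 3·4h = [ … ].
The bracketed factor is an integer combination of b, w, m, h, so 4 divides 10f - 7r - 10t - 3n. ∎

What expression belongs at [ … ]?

4(10b - 3h - 10m - 7w)

Pull the common 4 out of every term: 10·4b - 7·4w - 10·4m - 3·4h = 4(10b - 3h - 10m - 7w).
10b - 3h - 10m - 7w is an integer, which exhibits the divisibility.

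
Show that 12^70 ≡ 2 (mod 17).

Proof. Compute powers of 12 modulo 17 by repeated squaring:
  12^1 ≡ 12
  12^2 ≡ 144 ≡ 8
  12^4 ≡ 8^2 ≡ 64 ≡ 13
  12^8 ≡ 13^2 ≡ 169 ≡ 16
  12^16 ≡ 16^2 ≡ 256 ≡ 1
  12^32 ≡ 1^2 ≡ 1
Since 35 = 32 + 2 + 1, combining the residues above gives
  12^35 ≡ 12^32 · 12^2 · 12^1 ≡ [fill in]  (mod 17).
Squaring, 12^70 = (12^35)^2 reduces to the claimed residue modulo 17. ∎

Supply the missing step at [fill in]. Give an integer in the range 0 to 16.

11

12^32 · 12^2 · 12^1 ≡ 1 · 8 · 12 = 96.
96 mod 17 = 11, so 12^35 ≡ 11 (mod 17).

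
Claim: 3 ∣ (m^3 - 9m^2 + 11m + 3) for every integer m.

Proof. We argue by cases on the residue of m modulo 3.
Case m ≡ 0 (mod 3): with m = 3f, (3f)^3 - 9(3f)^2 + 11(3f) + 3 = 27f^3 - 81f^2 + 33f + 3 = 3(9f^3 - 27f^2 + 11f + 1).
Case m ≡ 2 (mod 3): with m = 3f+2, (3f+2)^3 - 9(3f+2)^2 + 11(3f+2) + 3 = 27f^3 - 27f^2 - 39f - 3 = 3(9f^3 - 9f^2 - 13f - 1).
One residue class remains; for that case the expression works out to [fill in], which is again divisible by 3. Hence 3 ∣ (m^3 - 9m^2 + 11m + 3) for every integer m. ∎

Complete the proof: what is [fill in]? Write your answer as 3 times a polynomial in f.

Only m ≡ 1 (mod 3) is unaccounted for. Put m = 3f+1:
(3f+1)^3 - 9(3f+1)^2 + 11(3f+1) + 3 expands to 27f^3 - 54f^2 - 12f + 6,
and factoring out 3 leaves 3(9f^3 - 18f^2 - 4f + 2).

3(9f^3 - 18f^2 - 4f + 2)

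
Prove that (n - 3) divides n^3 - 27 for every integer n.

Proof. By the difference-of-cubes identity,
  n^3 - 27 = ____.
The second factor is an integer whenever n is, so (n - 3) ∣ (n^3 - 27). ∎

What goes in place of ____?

(n - 3)(n^2 + 3n + 9)

a^3 - b^3 = (a - b)(a^2 + ab + b^2). With a = n, b = 3:
n^3 - 27 = (n - 3)(n^2 + 3n + 9).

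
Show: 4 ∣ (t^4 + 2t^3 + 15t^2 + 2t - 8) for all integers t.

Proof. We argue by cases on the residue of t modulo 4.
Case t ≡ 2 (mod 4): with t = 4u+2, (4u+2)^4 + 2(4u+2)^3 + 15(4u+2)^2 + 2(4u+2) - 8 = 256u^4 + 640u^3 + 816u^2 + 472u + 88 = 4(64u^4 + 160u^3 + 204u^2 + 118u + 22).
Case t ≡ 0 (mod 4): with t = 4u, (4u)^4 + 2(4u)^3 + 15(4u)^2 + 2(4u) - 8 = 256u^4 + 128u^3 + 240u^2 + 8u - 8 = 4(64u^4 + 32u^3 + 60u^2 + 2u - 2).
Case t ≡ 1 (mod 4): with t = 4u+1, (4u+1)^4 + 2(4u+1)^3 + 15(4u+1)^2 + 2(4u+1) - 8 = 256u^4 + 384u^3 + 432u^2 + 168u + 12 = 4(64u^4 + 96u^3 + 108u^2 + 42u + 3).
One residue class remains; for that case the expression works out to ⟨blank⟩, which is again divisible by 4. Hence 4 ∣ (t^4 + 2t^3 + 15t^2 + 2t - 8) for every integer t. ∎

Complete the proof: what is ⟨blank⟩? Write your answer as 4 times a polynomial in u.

4(64u^4 + 224u^3 + 348u^2 + 254u + 67)

The residues treated are {2, 0, 1}, so the missing case is t ≡ 3 (mod 4); write t = 4u+3.
Then (4u+3)^4 + 2(4u+3)^3 + 15(4u+3)^2 + 2(4u+3) - 8 = 256u^4 + 896u^3 + 1392u^2 + 1016u + 268 = 4(64u^4 + 224u^3 + 348u^2 + 254u + 67).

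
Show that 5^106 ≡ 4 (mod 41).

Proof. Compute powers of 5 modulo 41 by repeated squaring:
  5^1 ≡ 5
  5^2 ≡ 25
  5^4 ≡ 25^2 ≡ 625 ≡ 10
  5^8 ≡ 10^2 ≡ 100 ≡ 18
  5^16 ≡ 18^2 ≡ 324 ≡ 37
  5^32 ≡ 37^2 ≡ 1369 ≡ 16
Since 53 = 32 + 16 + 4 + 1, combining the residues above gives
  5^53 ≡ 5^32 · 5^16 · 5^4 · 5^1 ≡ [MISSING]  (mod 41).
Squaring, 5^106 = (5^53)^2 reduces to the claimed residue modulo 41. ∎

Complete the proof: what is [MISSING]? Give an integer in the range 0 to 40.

39

5^32 · 5^16 · 5^4 · 5^1 ≡ 16 · 37 · 10 · 5 = 29600.
29600 mod 41 = 39, so 5^53 ≡ 39 (mod 41).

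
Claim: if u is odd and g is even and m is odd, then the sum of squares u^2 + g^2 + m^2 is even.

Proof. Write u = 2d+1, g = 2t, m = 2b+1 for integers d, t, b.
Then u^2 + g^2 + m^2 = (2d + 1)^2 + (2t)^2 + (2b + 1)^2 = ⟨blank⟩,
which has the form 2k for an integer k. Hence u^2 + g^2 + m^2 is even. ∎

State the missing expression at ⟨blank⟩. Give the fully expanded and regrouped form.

(2d + 1)^2 + (2t)^2 + (2b + 1)^2 = 4b^2 + 4b + 4d^2 + 4d + 4t^2 + 2
= 2(2b^2 + 2b + 2d^2 + 2d + 2t^2 + 1).
Since 2b^2 + 2b + 2d^2 + 2d + 2t^2 + 1 is an integer, the sum of squares is of the form 2k for an integer k.

2(2b^2 + 2b + 2d^2 + 2d + 2t^2 + 1)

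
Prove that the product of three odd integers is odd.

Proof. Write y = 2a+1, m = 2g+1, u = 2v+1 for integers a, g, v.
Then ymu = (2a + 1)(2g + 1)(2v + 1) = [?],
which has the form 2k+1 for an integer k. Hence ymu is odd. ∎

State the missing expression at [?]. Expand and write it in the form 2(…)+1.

(2a + 1)(2g + 1)(2v + 1) = 8agv + 4ag + 4av + 2a + 4gv + 2g + 2v + 1
= 2(4agv + 2ag + 2av + a + 2gv + g + v) + 1.
Since 4agv + 2ag + 2av + a + 2gv + g + v is an integer, the product is of the form 2k+1 for an integer k.

2(4agv + 2ag + 2av + a + 2gv + g + v) + 1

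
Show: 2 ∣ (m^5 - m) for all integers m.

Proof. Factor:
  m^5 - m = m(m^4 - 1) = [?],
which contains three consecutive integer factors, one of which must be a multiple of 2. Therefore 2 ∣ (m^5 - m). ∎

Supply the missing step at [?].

m^4 - 1 = (m^2 - 1)(m^2 + 1), and m^2 - 1 = (m-1)(m+1).
So m(m^4 - 1) = (m - 1)m(m + 1)(m^2 + 1).

(m - 1)m(m + 1)(m^2 + 1)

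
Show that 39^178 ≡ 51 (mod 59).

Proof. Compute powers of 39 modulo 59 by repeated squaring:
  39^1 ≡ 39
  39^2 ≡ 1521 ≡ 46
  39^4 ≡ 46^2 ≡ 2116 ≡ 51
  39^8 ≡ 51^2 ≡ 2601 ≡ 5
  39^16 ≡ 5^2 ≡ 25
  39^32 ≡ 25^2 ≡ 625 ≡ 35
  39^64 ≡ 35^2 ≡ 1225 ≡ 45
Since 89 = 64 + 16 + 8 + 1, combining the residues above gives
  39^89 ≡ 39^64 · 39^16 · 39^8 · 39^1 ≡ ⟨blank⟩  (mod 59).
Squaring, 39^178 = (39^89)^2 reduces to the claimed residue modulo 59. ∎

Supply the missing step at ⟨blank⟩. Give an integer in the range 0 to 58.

13

Multiply the listed residues: 45 · 25 · 5 · 39 = 1125 → 5625 → 219375.
Reducing modulo 59: 219375 = 3718·59 + 13, so 39^89 ≡ 13.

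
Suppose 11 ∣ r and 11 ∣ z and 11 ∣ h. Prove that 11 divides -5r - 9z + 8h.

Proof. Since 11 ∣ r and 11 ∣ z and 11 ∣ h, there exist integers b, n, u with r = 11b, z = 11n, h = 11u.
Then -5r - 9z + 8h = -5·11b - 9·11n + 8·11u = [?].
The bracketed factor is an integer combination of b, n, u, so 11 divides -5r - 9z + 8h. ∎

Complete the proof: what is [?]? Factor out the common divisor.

Each term has a factor of 11: -5·11b - 9·11n + 8·11u = 11·(-5b - 9n + 8u).
Since -5b - 9n + 8u is an integer, 11 ∣ (-5r - 9z + 8h).

11(-5b - 9n + 8u)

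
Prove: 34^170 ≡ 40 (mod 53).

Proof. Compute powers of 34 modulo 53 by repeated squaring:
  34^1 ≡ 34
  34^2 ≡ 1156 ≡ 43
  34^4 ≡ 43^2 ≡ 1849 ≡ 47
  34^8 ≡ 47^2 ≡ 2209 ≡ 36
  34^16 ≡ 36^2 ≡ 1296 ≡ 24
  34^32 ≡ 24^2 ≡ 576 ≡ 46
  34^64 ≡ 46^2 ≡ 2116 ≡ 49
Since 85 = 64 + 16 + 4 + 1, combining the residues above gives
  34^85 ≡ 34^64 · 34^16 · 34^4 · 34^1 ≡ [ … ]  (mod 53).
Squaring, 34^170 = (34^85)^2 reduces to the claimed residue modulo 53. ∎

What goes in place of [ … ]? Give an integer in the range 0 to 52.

27

34^64 · 34^16 · 34^4 · 34^1 ≡ 49 · 24 · 47 · 34 = 1879248.
1879248 mod 53 = 27, so 34^85 ≡ 27 (mod 53).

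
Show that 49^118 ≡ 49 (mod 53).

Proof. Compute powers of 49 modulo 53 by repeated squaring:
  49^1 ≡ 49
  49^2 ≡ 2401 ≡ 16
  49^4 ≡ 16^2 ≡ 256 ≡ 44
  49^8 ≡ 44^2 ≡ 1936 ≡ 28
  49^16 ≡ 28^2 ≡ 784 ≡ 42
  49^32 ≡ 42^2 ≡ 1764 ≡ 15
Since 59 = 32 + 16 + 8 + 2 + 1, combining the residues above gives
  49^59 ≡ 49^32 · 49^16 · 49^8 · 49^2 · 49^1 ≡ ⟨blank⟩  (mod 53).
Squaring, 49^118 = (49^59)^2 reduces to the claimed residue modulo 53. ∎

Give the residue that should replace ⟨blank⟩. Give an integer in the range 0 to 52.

49^32 · 49^16 · 49^8 · 49^2 · 49^1 ≡ 15 · 42 · 28 · 16 · 49 = 13829760.
13829760 mod 53 = 46, so 49^59 ≡ 46 (mod 53).

46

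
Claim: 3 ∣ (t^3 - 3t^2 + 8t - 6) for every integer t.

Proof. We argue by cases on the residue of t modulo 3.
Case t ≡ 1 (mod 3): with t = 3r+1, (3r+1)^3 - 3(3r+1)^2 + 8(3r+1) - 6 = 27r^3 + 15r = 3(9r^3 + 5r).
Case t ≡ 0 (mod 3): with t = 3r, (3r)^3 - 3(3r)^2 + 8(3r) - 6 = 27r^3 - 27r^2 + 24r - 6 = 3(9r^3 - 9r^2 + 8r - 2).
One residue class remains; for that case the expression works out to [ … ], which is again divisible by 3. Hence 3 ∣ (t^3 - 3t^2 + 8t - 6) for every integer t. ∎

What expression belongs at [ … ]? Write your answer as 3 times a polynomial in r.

3(9r^3 + 9r^2 + 8r + 2)

The residues treated are {1, 0}, so the missing case is t ≡ 2 (mod 3); write t = 3r+2.
Then (3r+2)^3 - 3(3r+2)^2 + 8(3r+2) - 6 = 27r^3 + 27r^2 + 24r + 6 = 3(9r^3 + 9r^2 + 8r + 2).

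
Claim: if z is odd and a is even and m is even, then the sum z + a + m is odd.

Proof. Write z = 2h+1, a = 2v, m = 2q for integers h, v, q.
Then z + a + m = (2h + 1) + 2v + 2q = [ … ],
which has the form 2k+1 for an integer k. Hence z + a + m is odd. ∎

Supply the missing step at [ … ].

(2h + 1) + 2v + 2q = 2h + 2q + 2v + 1
= 2(h + q + v) + 1.
Since h + q + v is an integer, the sum is of the form 2k+1 for an integer k.

2(h + q + v) + 1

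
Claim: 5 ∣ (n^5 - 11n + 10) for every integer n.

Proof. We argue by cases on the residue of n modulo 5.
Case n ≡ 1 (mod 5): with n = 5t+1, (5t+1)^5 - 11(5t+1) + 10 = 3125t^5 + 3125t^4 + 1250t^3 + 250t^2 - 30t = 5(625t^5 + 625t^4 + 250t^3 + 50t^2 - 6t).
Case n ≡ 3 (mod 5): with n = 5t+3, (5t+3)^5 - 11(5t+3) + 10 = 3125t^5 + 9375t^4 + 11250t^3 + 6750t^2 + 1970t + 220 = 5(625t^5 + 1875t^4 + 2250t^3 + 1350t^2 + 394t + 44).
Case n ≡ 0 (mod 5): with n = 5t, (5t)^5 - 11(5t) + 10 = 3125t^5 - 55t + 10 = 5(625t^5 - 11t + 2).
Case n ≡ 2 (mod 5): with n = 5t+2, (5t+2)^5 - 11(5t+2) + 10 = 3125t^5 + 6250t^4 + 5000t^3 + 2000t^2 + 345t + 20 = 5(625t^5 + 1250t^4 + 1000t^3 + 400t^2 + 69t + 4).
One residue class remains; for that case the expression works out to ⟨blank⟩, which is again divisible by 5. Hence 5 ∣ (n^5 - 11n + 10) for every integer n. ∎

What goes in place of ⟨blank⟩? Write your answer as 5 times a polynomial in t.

The residues treated are {1, 3, 0, 2}, so the missing case is n ≡ 4 (mod 5); write n = 5t+4.
Then (5t+4)^5 - 11(5t+4) + 10 = 3125t^5 + 12500t^4 + 20000t^3 + 16000t^2 + 6345t + 990 = 5(625t^5 + 2500t^4 + 4000t^3 + 3200t^2 + 1269t + 198).

5(625t^5 + 2500t^4 + 4000t^3 + 3200t^2 + 1269t + 198)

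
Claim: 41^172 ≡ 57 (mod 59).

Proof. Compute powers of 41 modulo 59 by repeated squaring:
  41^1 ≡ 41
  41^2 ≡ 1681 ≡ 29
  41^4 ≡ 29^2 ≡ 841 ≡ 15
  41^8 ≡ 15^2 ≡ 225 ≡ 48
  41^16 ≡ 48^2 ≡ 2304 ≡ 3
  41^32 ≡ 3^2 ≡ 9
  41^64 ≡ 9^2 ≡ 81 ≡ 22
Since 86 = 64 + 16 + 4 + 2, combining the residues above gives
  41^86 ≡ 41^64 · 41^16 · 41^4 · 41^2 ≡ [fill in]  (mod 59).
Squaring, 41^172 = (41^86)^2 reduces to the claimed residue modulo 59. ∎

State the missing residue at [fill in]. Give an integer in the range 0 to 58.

Multiply the listed residues: 22 · 3 · 15 · 29 = 66 → 990 → 28710.
Reducing modulo 59: 28710 = 486·59 + 36, so 41^86 ≡ 36.

36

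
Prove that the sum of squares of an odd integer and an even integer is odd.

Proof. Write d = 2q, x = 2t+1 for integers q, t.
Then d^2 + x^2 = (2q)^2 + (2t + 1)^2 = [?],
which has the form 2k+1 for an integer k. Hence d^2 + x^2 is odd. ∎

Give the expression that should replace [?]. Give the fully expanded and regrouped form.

2(2q^2 + 2t^2 + 2t) + 1

Expanding: (2q)^2 + (2t + 1)^2 = 4q^2 + 4t^2 + 4t + 1.
Every term except the constant is even, so this is 2(2q^2 + 2t^2 + 2t) + 1,
and 2q^2 + 2t^2 + 2t ∈ ℤ gives the required form.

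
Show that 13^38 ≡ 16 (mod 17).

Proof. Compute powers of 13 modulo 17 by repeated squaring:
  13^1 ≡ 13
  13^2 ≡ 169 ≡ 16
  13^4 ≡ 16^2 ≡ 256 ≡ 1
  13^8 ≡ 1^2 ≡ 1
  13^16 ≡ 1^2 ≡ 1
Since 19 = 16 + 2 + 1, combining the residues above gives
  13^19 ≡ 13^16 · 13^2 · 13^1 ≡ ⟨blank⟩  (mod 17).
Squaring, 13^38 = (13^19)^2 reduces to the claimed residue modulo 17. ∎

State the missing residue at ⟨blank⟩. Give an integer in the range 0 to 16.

4

Multiply the listed residues: 1 · 16 · 13 = 16 → 208.
Reducing modulo 17: 208 = 12·17 + 4, so 13^19 ≡ 4.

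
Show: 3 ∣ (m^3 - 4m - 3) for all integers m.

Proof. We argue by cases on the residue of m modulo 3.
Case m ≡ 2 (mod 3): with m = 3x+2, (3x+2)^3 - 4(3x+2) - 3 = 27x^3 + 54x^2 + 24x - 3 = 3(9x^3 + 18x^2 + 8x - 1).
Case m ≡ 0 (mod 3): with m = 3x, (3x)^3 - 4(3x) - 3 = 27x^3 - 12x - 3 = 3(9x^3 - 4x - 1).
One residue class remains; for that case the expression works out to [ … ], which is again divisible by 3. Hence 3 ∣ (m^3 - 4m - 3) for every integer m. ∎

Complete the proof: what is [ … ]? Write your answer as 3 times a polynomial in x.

3(9x^3 + 9x^2 - x - 2)

Only m ≡ 1 (mod 3) is unaccounted for. Put m = 3x+1:
(3x+1)^3 - 4(3x+1) - 3 expands to 27x^3 + 27x^2 - 3x - 6,
and factoring out 3 leaves 3(9x^3 + 9x^2 - x - 2).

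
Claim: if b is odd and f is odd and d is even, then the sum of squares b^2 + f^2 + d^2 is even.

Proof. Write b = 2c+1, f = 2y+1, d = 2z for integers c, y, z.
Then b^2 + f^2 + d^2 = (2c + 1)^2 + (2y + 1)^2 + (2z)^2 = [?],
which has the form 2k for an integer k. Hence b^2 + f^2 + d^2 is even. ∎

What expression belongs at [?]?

2(2c^2 + 2c + 2y^2 + 2y + 2z^2 + 1)

(2c + 1)^2 + (2y + 1)^2 + (2z)^2 = 4c^2 + 4c + 4y^2 + 4y + 4z^2 + 2
= 2(2c^2 + 2c + 2y^2 + 2y + 2z^2 + 1).
Since 2c^2 + 2c + 2y^2 + 2y + 2z^2 + 1 is an integer, the sum of squares is of the form 2k for an integer k.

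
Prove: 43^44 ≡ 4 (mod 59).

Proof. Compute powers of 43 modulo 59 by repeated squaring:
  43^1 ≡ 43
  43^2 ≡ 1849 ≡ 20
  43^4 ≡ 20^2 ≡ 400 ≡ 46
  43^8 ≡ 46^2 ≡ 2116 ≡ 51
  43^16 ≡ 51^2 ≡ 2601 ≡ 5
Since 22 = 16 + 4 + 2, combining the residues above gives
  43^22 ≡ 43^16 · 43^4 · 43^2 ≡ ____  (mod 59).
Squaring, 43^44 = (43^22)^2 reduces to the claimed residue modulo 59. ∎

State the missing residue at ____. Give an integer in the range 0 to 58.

43^16 · 43^4 · 43^2 ≡ 5 · 46 · 20 = 4600.
4600 mod 59 = 57, so 43^22 ≡ 57 (mod 59).

57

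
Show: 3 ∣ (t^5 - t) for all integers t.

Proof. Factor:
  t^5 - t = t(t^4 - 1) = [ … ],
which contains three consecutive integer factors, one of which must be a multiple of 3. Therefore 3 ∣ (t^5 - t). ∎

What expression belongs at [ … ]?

(t - 1)t(t + 1)(t^2 + 1)

t^4 - 1 = (t^2 - 1)(t^2 + 1), and t^2 - 1 = (t-1)(t+1).
So t(t^4 - 1) = (t - 1)t(t + 1)(t^2 + 1).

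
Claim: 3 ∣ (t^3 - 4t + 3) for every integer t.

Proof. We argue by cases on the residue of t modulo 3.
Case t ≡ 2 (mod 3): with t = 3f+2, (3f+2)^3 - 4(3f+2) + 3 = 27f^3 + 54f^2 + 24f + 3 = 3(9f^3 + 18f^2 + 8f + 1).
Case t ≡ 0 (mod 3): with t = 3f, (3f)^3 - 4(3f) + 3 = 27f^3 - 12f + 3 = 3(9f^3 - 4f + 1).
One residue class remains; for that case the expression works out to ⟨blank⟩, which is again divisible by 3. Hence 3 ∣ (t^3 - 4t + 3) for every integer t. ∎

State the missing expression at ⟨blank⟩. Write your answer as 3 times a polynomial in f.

Only t ≡ 1 (mod 3) is unaccounted for. Put t = 3f+1:
(3f+1)^3 - 4(3f+1) + 3 expands to 27f^3 + 27f^2 - 3f,
and factoring out 3 leaves 3(9f^3 + 9f^2 - f).

3(9f^3 + 9f^2 - f)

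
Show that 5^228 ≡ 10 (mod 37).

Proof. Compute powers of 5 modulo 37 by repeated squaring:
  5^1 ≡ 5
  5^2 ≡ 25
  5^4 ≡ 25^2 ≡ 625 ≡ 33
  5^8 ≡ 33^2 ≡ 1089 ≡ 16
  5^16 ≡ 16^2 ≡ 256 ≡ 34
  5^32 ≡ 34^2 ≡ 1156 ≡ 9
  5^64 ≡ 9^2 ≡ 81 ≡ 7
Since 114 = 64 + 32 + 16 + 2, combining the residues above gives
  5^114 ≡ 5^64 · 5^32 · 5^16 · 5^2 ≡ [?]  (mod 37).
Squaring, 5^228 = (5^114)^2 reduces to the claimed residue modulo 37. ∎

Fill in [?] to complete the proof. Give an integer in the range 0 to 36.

Multiply the listed residues: 7 · 9 · 34 · 25 = 63 → 2142 → 53550.
Reducing modulo 37: 53550 = 1447·37 + 11, so 5^114 ≡ 11.

11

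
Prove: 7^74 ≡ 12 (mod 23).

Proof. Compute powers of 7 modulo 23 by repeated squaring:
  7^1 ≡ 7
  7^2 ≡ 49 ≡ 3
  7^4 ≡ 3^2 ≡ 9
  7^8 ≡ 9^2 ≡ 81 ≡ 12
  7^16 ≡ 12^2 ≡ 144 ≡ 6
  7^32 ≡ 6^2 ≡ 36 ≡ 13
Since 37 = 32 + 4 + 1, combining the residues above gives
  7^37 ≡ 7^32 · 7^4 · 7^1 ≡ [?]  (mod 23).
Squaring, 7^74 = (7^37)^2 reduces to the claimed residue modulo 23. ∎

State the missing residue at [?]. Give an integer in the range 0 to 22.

Multiply the listed residues: 13 · 9 · 7 = 117 → 819.
Reducing modulo 23: 819 = 35·23 + 14, so 7^37 ≡ 14.

14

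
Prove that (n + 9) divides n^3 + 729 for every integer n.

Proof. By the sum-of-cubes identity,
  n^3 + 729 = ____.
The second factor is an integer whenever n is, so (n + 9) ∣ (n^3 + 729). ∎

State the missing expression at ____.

a^3 + b^3 = (a + b)(a^2 - ab + b^2). With a = n, b = 9:
n^3 + 729 = (n + 9)(n^2 - 9n + 81).

(n + 9)(n^2 - 9n + 81)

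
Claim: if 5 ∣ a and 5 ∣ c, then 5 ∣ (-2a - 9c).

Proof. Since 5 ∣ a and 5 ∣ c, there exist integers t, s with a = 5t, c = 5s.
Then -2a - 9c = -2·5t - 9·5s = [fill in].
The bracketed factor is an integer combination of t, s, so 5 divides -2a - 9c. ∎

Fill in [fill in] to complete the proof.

Pull the common 5 out of every term: -2·5t - 9·5s = 5(-9s - 2t).
-9s - 2t is an integer, which exhibits the divisibility.

5(-9s - 2t)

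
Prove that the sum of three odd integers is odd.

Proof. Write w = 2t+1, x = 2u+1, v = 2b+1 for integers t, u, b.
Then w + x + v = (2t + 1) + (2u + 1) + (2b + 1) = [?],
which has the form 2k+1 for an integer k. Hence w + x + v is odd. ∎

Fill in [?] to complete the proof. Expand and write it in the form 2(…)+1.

2(b + t + u + 1) + 1

Expanding: (2t + 1) + (2u + 1) + (2b + 1) = 2b + 2t + 2u + 3.
Every term except the constant is even, so this is 2(b + t + u + 1) + 1,
and b + t + u + 1 ∈ ℤ gives the required form.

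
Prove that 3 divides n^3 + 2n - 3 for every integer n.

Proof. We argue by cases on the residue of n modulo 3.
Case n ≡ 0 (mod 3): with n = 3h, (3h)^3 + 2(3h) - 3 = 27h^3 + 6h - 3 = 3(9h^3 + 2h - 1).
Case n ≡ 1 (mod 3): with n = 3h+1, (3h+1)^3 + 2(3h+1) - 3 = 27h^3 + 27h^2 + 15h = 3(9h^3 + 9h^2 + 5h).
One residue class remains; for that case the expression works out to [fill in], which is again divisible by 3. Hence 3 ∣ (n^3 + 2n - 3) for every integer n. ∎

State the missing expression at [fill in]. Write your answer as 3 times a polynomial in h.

Only n ≡ 2 (mod 3) is unaccounted for. Put n = 3h+2:
(3h+2)^3 + 2(3h+2) - 3 expands to 27h^3 + 54h^2 + 42h + 9,
and factoring out 3 leaves 3(9h^3 + 18h^2 + 14h + 3).

3(9h^3 + 18h^2 + 14h + 3)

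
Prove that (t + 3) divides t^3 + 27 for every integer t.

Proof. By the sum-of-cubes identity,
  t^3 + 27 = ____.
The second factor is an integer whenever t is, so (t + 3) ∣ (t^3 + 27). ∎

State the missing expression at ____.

(t + 3)(t^2 - 3t + 9)

a^3 + b^3 = (a + b)(a^2 - ab + b^2). With a = t, b = 3:
t^3 + 27 = (t + 3)(t^2 - 3t + 9).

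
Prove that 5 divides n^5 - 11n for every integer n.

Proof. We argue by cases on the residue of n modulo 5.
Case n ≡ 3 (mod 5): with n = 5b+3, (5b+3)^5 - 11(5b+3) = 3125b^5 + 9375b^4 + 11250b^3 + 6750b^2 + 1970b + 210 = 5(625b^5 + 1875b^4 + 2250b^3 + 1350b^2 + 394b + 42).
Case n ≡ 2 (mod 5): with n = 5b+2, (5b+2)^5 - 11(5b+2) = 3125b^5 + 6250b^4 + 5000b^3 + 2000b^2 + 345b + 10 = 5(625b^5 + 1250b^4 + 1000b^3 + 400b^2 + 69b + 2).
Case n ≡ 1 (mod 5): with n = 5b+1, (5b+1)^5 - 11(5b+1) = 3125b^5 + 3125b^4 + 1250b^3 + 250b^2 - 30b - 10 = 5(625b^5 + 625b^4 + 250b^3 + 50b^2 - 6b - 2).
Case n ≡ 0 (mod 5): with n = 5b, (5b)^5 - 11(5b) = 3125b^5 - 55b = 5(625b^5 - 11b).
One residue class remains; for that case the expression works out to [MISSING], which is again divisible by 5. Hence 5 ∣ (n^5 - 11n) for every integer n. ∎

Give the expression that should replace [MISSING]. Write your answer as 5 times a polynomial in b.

Only n ≡ 4 (mod 5) is unaccounted for. Put n = 5b+4:
(5b+4)^5 - 11(5b+4) expands to 3125b^5 + 12500b^4 + 20000b^3 + 16000b^2 + 6345b + 980,
and factoring out 5 leaves 5(625b^5 + 2500b^4 + 4000b^3 + 3200b^2 + 1269b + 196).

5(625b^5 + 2500b^4 + 4000b^3 + 3200b^2 + 1269b + 196)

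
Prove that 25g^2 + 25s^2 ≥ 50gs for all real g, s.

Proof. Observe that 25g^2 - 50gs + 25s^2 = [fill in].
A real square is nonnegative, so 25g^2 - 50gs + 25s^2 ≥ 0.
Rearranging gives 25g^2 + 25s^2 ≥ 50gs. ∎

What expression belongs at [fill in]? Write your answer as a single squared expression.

The leading and trailing coefficients are 5^2 and 5^2, and 50 = 2·5·5, so the trinomial is (5g - 5s)^2.
Hence 25g^2 - 50gs + 25s^2 ≥ 0.

(5g - 5s)^2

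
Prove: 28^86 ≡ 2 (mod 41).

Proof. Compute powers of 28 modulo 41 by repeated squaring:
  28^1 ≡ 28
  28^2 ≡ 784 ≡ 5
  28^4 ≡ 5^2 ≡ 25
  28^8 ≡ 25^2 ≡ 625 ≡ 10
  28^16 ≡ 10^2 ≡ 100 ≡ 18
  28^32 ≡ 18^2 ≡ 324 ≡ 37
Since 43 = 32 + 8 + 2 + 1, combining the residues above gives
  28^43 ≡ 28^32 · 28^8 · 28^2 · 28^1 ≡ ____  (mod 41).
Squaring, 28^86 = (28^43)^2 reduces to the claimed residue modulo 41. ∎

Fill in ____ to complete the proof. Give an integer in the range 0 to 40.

28^32 · 28^8 · 28^2 · 28^1 ≡ 37 · 10 · 5 · 28 = 51800.
51800 mod 41 = 17, so 28^43 ≡ 17 (mod 41).

17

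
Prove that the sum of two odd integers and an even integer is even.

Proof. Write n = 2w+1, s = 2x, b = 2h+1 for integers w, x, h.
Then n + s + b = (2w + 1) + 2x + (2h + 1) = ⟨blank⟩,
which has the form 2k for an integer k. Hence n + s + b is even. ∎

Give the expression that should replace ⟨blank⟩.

2(h + w + x + 1)

Expanding: (2w + 1) + 2x + (2h + 1) = 2h + 2w + 2x + 2.
Every term is even; pulling out the factor of 2 gives 2(h + w + x + 1).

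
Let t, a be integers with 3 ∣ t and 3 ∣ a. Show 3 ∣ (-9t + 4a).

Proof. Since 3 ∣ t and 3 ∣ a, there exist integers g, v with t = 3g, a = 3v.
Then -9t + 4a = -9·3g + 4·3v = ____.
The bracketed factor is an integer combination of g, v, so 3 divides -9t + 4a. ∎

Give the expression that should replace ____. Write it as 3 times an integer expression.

Each term has a factor of 3: -9·3g + 4·3v = 3·(-9g + 4v).
Since -9g + 4v is an integer, 3 ∣ (-9t + 4a).

3(-9g + 4v)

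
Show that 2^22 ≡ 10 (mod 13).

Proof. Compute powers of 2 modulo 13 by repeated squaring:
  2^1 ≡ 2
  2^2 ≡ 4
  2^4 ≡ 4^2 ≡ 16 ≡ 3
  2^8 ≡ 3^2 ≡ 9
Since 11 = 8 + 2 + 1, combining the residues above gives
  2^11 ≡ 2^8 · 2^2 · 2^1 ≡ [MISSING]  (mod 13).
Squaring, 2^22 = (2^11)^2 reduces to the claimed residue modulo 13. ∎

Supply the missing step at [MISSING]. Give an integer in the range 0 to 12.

2^8 · 2^2 · 2^1 ≡ 9 · 4 · 2 = 72.
72 mod 13 = 7, so 2^11 ≡ 7 (mod 13).

7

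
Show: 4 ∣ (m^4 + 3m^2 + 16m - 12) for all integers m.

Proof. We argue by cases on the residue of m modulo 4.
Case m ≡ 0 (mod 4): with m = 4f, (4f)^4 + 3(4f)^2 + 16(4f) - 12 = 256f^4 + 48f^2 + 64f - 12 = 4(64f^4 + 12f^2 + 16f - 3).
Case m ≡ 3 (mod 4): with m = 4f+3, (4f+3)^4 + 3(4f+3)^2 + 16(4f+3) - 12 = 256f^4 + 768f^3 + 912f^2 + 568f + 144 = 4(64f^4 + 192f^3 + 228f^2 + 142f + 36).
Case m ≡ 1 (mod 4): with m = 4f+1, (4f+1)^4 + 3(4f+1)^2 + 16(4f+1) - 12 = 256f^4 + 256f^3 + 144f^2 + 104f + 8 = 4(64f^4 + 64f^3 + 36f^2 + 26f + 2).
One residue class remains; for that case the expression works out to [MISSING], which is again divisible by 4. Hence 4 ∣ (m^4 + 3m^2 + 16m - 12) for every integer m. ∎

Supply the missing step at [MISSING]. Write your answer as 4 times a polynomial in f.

4(64f^4 + 128f^3 + 108f^2 + 60f + 12)

Only m ≡ 2 (mod 4) is unaccounted for. Put m = 4f+2:
(4f+2)^4 + 3(4f+2)^2 + 16(4f+2) - 12 expands to 256f^4 + 512f^3 + 432f^2 + 240f + 48,
and factoring out 4 leaves 4(64f^4 + 128f^3 + 108f^2 + 60f + 12).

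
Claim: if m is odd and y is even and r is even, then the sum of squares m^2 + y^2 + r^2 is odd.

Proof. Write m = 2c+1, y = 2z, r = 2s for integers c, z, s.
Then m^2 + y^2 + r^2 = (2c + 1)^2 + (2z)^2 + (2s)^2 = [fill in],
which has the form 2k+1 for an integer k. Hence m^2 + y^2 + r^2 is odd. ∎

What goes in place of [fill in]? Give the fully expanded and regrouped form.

2(2c^2 + 2c + 2s^2 + 2z^2) + 1

Expanding: (2c + 1)^2 + (2z)^2 + (2s)^2 = 4c^2 + 4c + 4s^2 + 4z^2 + 1.
Every term except the constant is even, so this is 2(2c^2 + 2c + 2s^2 + 2z^2) + 1,
and 2c^2 + 2c + 2s^2 + 2z^2 ∈ ℤ gives the required form.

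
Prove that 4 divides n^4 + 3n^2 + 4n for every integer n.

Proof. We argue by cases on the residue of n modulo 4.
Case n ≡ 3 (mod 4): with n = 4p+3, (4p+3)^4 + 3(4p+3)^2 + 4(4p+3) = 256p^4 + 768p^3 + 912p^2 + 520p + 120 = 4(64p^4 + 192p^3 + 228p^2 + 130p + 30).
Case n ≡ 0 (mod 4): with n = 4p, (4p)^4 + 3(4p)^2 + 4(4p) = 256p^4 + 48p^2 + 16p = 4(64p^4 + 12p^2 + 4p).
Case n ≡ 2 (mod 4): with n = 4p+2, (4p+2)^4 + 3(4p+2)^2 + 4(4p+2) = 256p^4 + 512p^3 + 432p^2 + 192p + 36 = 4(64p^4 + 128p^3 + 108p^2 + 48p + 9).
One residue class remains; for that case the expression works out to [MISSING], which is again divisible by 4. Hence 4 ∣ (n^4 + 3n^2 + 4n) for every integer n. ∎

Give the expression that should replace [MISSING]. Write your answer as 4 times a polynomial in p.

Only n ≡ 1 (mod 4) is unaccounted for. Put n = 4p+1:
(4p+1)^4 + 3(4p+1)^2 + 4(4p+1) expands to 256p^4 + 256p^3 + 144p^2 + 56p + 8,
and factoring out 4 leaves 4(64p^4 + 64p^3 + 36p^2 + 14p + 2).

4(64p^4 + 64p^3 + 36p^2 + 14p + 2)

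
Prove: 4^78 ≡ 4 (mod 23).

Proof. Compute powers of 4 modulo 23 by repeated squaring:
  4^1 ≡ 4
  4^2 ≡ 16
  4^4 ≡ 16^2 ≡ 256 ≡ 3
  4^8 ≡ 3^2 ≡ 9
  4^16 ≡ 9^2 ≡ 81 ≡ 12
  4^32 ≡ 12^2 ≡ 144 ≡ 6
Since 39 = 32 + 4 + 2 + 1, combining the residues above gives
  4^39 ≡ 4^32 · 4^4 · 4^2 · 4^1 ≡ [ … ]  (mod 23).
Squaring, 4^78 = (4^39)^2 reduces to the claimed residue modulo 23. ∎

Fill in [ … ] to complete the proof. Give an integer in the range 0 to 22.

2

4^32 · 4^4 · 4^2 · 4^1 ≡ 6 · 3 · 16 · 4 = 1152.
1152 mod 23 = 2, so 4^39 ≡ 2 (mod 23).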